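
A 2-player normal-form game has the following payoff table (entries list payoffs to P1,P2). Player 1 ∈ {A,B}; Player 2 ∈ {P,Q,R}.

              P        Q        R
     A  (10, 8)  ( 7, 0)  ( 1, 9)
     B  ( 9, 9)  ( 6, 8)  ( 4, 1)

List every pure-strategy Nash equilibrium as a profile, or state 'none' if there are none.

(A,P): not NE [P2→R gives 9>8]
(A,Q): not NE [P2→R gives 9>0]
(A,R): not NE [P1→B gives 4>1]
(B,P): not NE [P1→A gives 10>9]
(B,Q): not NE [P1→A gives 7>6; P2→P gives 9>8]
(B,R): not NE [P2→P gives 9>1]

Equilibria: none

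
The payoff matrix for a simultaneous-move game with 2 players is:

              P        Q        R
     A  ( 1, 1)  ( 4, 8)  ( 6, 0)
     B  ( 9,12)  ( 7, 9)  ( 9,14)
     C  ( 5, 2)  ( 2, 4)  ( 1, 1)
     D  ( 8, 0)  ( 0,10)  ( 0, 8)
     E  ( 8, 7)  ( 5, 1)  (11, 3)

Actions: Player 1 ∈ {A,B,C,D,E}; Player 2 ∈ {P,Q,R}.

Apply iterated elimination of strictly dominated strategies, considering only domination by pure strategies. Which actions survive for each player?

P1 drop A (B beats it: P:9>1 Q:7>4 R:9>6)
P1 drop C (B beats it: P:9>5 Q:7>2 R:9>1)
P1 drop D (B beats it: P:9>8 Q:7>0 R:9>0)
P2 drop Q (P beats it: B:12>9 E:7>1)
P1→{B,E} P2→{P,R}

IESDS → P1:{B,E} P2:{P,R}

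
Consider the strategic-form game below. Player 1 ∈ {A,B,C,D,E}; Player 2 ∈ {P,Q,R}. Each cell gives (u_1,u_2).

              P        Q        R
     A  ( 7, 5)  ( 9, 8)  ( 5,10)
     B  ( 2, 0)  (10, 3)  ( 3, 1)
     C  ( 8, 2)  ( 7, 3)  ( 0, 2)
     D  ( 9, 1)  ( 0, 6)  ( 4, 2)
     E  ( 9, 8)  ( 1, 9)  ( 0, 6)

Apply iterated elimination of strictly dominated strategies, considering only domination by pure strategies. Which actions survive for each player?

P2 drop P (Q beats it: A:8>5 B:3>0 C:3>2 D:6>1 E:9>8)
P1 drop C (A beats it: Q:9>7 R:5>0)
P1 drop D (A beats it: Q:9>0 R:5>4)
P1 drop E (A beats it: Q:9>1 R:5>0)
P1→{A,B} P2→{Q,R}

Survivors P1:{A,B} P2:{Q,R}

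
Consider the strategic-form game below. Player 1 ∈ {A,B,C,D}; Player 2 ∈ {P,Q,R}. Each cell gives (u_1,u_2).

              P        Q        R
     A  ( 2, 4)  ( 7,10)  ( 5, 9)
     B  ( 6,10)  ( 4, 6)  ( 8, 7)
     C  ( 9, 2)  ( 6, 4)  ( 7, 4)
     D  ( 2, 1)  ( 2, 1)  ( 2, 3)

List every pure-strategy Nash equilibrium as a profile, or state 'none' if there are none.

PSNE = {(A,Q)}

(A,P): not NE [P1→C gives 9>2; P2→Q gives 10>4]
(A,Q): NE
(A,R): not NE [P1→B gives 8>5; P2→Q gives 10>9]
(B,P): not NE [P1→C gives 9>6]
(B,Q): not NE [P1→A gives 7>4; P2→P gives 10>6]
(B,R): not NE [P2→P gives 10>7]
(C,P): not NE [P2→R gives 4>2]
(C,Q): not NE [P1→A gives 7>6]
(C,R): not NE [P1→B gives 8>7]
(D,P): not NE [P1→C gives 9>2; P2→R gives 3>1]
(D,Q): not NE [P1→A gives 7>2; P2→R gives 3>1]
(D,R): not NE [P1→B gives 8>2]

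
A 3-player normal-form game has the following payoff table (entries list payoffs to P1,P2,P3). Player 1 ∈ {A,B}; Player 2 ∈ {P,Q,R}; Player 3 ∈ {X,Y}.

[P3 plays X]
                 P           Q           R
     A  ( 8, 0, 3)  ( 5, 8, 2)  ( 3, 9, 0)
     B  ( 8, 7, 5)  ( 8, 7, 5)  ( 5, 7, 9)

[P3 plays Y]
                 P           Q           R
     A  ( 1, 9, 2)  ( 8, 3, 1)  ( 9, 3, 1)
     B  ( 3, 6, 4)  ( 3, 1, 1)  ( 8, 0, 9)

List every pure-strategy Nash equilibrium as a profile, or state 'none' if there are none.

NE set: (B,P,X), (B,Q,X), (B,R,X)

(A,P,X): not NE [P2→R gives 9>0]
(A,P,Y): not NE [P1→B gives 3>1; P3→X gives 3>2]
(A,Q,X): not NE [P1→B gives 8>5; P2→R gives 9>8]
(A,Q,Y): not NE [P2→P gives 9>3; P3→X gives 2>1]
(A,R,X): not NE [P1→B gives 5>3; P3→Y gives 1>0]
(A,R,Y): not NE [P2→P gives 9>3]
(B,P,X): NE
(B,P,Y): not NE [P3→X gives 5>4]
(B,Q,X): NE
(B,Q,Y): not NE [P1→A gives 8>3; P2→P gives 6>1; P3→X gives 5>1]
(B,R,X): NE
(B,R,Y): not NE [P1→A gives 9>8; P2→P gives 6>0]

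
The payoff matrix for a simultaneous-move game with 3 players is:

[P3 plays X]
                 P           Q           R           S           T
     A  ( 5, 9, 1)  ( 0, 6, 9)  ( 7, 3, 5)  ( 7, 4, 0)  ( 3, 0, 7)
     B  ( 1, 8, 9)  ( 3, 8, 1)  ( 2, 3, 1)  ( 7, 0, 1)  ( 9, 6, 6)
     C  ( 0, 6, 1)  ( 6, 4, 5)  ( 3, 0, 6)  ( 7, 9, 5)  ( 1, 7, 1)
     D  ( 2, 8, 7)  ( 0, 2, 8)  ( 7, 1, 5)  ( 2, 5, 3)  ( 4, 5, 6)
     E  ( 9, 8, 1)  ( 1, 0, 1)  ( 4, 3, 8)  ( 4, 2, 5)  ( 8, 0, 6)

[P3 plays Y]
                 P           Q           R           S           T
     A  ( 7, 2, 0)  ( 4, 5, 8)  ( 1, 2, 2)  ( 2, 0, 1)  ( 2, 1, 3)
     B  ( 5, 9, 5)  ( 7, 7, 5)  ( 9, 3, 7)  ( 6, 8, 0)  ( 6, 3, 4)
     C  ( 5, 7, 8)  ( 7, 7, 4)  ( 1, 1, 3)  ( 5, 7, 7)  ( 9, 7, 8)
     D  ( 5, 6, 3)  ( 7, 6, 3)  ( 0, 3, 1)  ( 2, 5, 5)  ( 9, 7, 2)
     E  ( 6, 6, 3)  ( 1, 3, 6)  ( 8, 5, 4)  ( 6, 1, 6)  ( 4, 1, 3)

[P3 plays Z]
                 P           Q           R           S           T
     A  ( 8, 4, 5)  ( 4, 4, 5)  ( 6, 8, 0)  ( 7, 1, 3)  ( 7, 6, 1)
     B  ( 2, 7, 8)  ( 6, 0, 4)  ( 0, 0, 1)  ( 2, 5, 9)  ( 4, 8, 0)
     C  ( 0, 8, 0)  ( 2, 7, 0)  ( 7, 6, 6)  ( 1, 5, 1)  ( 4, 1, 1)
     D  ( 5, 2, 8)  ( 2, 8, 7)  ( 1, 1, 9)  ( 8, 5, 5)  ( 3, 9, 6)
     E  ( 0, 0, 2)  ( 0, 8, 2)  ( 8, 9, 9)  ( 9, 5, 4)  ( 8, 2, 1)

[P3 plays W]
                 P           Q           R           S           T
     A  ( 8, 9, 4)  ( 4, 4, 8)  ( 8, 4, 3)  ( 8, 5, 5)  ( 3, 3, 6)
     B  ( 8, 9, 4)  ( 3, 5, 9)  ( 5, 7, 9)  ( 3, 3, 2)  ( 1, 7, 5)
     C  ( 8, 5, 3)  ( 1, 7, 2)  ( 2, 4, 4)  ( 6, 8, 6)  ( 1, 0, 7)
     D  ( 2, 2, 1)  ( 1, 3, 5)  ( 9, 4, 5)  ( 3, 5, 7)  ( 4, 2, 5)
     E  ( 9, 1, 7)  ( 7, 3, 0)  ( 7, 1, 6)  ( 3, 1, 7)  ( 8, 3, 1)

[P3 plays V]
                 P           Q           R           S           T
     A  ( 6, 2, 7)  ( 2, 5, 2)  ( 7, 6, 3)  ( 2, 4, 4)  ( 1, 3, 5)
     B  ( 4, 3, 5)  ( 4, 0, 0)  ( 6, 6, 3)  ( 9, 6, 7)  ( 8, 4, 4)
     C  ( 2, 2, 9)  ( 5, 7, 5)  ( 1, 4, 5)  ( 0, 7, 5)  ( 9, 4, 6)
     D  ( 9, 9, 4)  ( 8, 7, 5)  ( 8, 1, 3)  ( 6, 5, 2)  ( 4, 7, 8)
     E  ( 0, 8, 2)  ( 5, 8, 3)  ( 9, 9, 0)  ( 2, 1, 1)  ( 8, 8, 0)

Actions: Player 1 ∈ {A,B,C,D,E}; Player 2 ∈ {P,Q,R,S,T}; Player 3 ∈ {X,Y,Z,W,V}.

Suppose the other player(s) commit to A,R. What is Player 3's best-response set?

u_3(X vs A,R) = 5
u_3(Y vs A,R) = 2
u_3(Z vs A,R) = 0
u_3(W vs A,R) = 3
u_3(V vs A,R) = 3
max payoff 5 at {X}

BR_3 = {X}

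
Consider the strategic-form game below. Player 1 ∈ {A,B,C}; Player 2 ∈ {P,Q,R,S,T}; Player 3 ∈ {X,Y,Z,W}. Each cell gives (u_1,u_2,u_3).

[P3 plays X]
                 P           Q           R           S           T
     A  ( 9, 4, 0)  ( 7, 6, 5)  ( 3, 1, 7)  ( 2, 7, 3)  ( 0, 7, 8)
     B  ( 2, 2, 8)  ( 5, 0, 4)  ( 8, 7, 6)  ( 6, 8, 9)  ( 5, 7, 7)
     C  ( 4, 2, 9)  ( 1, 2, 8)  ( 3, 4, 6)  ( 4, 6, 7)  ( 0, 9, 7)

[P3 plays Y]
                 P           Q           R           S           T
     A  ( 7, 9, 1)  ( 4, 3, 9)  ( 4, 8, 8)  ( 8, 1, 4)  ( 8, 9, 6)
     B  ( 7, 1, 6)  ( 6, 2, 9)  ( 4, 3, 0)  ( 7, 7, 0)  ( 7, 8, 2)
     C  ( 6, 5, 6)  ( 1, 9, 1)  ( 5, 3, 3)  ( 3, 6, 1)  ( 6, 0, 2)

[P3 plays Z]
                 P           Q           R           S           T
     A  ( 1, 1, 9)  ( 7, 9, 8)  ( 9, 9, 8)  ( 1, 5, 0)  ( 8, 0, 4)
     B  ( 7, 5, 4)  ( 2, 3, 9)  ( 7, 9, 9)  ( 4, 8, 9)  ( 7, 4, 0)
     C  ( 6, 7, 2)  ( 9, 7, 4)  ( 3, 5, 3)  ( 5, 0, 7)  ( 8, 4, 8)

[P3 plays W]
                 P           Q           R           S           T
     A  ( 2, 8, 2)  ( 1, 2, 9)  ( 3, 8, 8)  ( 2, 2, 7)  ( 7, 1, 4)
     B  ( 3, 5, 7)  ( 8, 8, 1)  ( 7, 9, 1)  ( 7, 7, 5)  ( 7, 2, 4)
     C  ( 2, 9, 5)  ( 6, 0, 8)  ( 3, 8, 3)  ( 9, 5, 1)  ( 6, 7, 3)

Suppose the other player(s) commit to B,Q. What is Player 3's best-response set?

argmax u_3 = {Y,Z}

u_3(X vs B,Q) = 4
u_3(Y vs B,Q) = 9
u_3(Z vs B,Q) = 9
u_3(W vs B,Q) = 1
max payoff 9 at {Y,Z}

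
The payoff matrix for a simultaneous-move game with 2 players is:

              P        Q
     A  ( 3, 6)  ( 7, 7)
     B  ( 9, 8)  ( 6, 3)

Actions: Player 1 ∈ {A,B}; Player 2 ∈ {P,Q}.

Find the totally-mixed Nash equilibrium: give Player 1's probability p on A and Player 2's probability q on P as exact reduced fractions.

P1 indiff ⇒ q·3+(1-q)·7 = q·9+(1-q)·6 ⇒ q(-6) = (1-q)(-1) ⇒ q = 1/7
P2 indiff ⇒ p·6+(1-p)·8 = p·7+(1-p)·3 ⇒ p(-1) = (1-p)(-5) ⇒ p = 5/6

P1 mixes 5/6 on A; P2 mixes 1/7 on P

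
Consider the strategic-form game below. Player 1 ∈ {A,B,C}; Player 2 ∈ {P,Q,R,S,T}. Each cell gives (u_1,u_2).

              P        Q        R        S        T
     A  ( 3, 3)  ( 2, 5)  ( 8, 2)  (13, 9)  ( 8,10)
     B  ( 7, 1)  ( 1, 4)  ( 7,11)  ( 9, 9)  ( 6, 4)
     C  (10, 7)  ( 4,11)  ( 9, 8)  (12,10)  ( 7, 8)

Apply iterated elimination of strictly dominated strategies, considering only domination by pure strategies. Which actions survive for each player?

Survivors P1:{A,C} P2:{Q,S,T}

P1 drop B (C beats it: P:10>7 Q:4>1 R:9>7 S:12>9 T:7>6)
P2 drop P (Q beats it: A:5>3 C:11>7)
P2 drop R (Q beats it: A:5>2 C:11>8)
P1→{A,C} P2→{Q,S,T}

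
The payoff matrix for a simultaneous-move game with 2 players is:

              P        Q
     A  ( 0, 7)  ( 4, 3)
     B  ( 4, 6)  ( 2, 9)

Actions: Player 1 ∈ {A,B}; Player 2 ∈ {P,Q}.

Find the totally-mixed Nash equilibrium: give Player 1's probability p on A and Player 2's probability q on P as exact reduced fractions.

p=3/7, q=1/3

P1 indiff ⇒ q·0+(1-q)·4 = q·4+(1-q)·2 ⇒ q(-4) = (1-q)(-2) ⇒ q = 1/3
P2 indiff ⇒ p·7+(1-p)·6 = p·3+(1-p)·9 ⇒ p(4) = (1-p)(3) ⇒ p = 3/7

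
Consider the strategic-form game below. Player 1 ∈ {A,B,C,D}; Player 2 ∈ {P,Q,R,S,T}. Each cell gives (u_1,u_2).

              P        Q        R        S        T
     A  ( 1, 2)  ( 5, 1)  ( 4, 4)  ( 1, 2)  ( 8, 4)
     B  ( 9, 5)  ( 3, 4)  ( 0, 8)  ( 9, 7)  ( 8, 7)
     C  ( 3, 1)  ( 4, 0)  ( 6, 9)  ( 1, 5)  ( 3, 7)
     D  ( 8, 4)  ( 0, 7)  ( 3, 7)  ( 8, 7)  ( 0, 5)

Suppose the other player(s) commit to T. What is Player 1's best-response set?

u_1(A vs T) = 8
u_1(B vs T) = 8
u_1(C vs T) = 3
u_1(D vs T) = 0
max payoff 8 at {A,B}

BR_1 = {A,B}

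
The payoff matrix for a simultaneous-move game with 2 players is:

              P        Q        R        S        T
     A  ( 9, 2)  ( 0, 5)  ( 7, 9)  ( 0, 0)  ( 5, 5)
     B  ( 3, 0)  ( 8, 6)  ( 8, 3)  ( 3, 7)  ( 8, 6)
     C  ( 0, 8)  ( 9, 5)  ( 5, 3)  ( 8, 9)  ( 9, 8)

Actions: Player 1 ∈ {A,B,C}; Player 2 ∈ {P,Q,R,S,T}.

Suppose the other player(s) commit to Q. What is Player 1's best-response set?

BR_1 = {C}

u_1(A vs Q) = 0
u_1(B vs Q) = 8
u_1(C vs Q) = 9
max payoff 9 at {C}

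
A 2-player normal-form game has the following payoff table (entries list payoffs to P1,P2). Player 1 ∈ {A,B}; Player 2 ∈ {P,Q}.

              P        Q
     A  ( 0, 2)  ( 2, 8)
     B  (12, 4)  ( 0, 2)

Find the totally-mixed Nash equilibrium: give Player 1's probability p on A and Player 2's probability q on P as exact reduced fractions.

P1 indiff ⇒ q·0+(1-q)·2 = q·12+(1-q)·0 ⇒ q(-12) = (1-q)(-2) ⇒ q = 1/7
P2 indiff ⇒ p·2+(1-p)·4 = p·8+(1-p)·2 ⇒ p(-6) = (1-p)(-2) ⇒ p = 1/4

(p,q) = (1/4, 1/7)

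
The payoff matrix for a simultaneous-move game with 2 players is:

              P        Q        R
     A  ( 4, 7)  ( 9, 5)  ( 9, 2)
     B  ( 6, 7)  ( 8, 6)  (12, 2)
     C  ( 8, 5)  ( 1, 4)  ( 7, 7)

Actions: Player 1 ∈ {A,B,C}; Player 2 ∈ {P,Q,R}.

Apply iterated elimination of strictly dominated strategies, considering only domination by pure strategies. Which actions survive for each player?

P2 drop Q (P beats it: A:7>5 B:7>6 C:5>4)
P1 drop A (B beats it: P:6>4 R:12>9)
P1→{B,C} P2→{P,R}

Remaining: P1:{B,C} P2:{P,R}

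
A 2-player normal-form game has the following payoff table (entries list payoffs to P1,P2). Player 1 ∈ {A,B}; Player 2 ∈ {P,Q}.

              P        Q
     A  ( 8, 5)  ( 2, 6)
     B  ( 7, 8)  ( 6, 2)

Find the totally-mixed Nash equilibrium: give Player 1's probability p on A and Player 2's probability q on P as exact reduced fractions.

P1 mixes 6/7 on A; P2 mixes 4/5 on P

P1 indiff ⇒ q·8+(1-q)·2 = q·7+(1-q)·6 ⇒ q(1) = (1-q)(4) ⇒ q = 4/5
P2 indiff ⇒ p·5+(1-p)·8 = p·6+(1-p)·2 ⇒ p(-1) = (1-p)(-6) ⇒ p = 6/7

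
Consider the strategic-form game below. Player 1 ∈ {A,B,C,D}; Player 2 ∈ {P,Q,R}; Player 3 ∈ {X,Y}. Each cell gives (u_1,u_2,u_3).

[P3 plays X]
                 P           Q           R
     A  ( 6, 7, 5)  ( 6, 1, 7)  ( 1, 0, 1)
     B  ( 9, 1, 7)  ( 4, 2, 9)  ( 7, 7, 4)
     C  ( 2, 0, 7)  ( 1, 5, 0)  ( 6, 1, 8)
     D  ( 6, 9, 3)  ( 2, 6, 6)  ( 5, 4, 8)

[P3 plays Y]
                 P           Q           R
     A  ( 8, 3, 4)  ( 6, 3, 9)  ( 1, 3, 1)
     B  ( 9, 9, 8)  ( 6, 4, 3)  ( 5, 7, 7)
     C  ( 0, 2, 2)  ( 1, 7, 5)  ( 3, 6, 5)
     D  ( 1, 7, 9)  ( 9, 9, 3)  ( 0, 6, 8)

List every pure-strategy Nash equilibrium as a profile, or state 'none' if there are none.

(A,P,X): not NE [P1→B gives 9>6]
(A,P,Y): not NE [P1→B gives 9>8; P3→X gives 5>4]
(A,Q,X): not NE [P2→P gives 7>1; P3→Y gives 9>7]
(A,Q,Y): not NE [P1→D gives 9>6]
(A,R,X): not NE [P1→B gives 7>1; P2→P gives 7>0]
(A,R,Y): not NE [P1→B gives 5>1]
(B,P,X): not NE [P2→R gives 7>1; P3→Y gives 8>7]
(B,P,Y): NE
(B,Q,X): not NE [P1→A gives 6>4; P2→R gives 7>2]
(B,Q,Y): not NE [P1→D gives 9>6; P2→P gives 9>4; P3→X gives 9>3]
(B,R,X): not NE [P3→Y gives 7>4]
(B,R,Y): not NE [P2→P gives 9>7]
(C,P,X): not NE [P1→B gives 9>2; P2→Q gives 5>0]
(C,P,Y): not NE [P1→B gives 9>0; P2→Q gives 7>2; P3→X gives 7>2]
(C,Q,X): not NE [P1→A gives 6>1; P3→Y gives 5>0]
(C,Q,Y): not NE [P1→D gives 9>1]
(C,R,X): not NE [P1→B gives 7>6; P2→Q gives 5>1]
(C,R,Y): not NE [P1→B gives 5>3; P2→Q gives 7>6; P3→X gives 8>5]
(D,P,X): not NE [P1→B gives 9>6; P3→Y gives 9>3]
(D,P,Y): not NE [P1→B gives 9>1; P2→Q gives 9>7]
(D,Q,X): not NE [P1→A gives 6>2; P2→P gives 9>6]
(D,Q,Y): not NE [P3→X gives 6>3]
(D,R,X): not NE [P1→B gives 7>5; P2→P gives 9>4]
(D,R,Y): not NE [P1→B gives 5>0; P2→Q gives 9>6]

PSNE = {(B,P,Y)}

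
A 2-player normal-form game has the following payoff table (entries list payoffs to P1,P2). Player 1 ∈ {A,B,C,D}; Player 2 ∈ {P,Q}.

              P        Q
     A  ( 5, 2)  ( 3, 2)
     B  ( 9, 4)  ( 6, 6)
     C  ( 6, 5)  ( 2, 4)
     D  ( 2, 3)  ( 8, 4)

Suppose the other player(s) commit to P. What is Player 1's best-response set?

BR_1 = {B}

u_1(A vs P) = 5
u_1(B vs P) = 9
u_1(C vs P) = 6
u_1(D vs P) = 2
max payoff 9 at {B}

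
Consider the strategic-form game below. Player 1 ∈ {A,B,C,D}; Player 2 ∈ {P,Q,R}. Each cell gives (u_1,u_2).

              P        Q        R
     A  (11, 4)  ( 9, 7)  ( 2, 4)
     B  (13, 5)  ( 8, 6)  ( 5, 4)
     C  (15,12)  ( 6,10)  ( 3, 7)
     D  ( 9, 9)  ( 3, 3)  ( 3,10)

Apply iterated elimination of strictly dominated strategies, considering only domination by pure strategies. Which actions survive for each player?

IESDS → P1:{A,B,C} P2:{P,Q}

P1 drop D (B beats it: P:13>9 Q:8>3 R:5>3)
P2 drop R (Q beats it: A:7>4 B:6>4 C:10>7)
P1→{A,B,C} P2→{P,Q}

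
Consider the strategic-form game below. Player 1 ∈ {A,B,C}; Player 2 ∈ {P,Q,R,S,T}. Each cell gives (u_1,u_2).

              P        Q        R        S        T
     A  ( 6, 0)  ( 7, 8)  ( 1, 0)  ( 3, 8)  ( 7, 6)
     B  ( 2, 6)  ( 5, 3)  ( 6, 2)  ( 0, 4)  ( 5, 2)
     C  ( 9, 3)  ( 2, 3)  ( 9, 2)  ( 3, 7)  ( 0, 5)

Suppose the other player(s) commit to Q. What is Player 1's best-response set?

u_1(A vs Q) = 7
u_1(B vs Q) = 5
u_1(C vs Q) = 2
max payoff 7 at {A}

BR_1 = {A}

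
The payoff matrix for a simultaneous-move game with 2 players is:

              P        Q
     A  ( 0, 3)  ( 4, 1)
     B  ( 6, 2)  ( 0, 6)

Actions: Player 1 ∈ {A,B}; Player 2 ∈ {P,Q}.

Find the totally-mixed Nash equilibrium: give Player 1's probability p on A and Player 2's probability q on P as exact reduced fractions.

P1 mixes 2/3 on A; P2 mixes 2/5 on P

P1 indiff ⇒ q·0+(1-q)·4 = q·6+(1-q)·0 ⇒ q(-6) = (1-q)(-4) ⇒ q = 2/5
P2 indiff ⇒ p·3+(1-p)·2 = p·1+(1-p)·6 ⇒ p(2) = (1-p)(4) ⇒ p = 2/3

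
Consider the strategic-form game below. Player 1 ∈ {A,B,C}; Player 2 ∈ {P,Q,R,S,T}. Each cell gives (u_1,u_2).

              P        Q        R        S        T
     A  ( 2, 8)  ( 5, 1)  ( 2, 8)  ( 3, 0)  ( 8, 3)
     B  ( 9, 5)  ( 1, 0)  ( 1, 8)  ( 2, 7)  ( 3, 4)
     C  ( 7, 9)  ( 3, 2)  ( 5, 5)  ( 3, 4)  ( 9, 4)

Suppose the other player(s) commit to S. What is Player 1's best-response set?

u_1(A vs S) = 3
u_1(B vs S) = 2
u_1(C vs S) = 3
max payoff 3 at {A,C}

argmax u_1 = {A,C}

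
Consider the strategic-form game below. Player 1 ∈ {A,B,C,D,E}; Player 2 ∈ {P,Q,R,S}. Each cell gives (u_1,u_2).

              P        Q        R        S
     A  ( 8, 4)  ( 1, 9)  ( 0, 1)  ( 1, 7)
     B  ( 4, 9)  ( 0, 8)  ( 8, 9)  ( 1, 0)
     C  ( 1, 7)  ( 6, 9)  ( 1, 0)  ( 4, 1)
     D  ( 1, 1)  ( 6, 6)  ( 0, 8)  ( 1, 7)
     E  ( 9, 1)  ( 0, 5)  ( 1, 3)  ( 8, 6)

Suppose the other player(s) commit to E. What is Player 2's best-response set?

argmax u_2 = {S}

u_2(P vs E) = 1
u_2(Q vs E) = 5
u_2(R vs E) = 3
u_2(S vs E) = 6
max payoff 6 at {S}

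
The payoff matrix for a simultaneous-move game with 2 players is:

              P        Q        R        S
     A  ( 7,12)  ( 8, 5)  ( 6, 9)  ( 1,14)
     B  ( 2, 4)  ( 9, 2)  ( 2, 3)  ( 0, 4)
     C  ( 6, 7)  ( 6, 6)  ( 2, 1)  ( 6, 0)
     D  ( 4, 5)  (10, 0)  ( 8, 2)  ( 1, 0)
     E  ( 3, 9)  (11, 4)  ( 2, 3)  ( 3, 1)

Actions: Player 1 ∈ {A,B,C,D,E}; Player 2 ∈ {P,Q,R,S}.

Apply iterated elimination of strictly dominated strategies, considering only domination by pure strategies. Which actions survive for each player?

P1 drop B (D beats it: P:4>2 Q:10>9 R:8>2 S:1>0)
P2 drop Q (P beats it: A:12>5 C:7>6 D:5>0 E:9>4)
P2 drop R (P beats it: A:12>9 C:7>1 D:5>2 E:9>3)
P1 drop D (C beats it: P:6>4 S:6>1)
P1 drop E (C beats it: P:6>3 S:6>3)
P1→{A,C} P2→{P,S}

Remaining: P1:{A,C} P2:{P,S}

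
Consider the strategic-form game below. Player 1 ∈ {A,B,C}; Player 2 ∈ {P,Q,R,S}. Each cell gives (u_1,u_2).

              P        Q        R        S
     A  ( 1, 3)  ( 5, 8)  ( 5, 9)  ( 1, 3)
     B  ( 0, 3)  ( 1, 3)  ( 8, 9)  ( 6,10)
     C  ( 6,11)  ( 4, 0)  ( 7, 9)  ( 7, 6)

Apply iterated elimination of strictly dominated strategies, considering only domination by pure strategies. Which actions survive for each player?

P2 drop Q (R beats it: A:9>8 B:9>3 C:9>0)
P1 drop A (C beats it: P:6>1 R:7>5 S:7>1)
P1→{B,C} P2→{P,R,S}

Remaining: P1:{B,C} P2:{P,R,S}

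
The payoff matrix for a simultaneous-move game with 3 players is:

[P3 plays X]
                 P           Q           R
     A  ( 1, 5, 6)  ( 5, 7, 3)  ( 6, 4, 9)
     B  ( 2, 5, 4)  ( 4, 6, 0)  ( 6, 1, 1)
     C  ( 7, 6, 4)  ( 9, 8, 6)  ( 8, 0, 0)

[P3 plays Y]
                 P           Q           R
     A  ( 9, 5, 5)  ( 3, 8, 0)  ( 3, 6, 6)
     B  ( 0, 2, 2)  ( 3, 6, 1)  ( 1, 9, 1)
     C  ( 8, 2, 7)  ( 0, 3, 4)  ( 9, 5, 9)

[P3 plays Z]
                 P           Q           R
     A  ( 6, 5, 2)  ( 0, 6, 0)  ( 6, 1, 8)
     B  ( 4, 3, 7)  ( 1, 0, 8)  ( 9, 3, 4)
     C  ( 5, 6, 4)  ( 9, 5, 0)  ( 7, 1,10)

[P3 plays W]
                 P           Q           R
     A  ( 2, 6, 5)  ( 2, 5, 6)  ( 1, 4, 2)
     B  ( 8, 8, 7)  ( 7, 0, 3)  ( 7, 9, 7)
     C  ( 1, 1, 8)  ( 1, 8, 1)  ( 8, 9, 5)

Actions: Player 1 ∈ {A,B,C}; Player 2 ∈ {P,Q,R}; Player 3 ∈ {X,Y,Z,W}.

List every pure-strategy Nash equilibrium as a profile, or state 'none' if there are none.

PSNE = {(C,Q,X)}

(A,P,X): not NE [P1→C gives 7>1; P2→Q gives 7>5]
(A,P,Y): not NE [P2→Q gives 8>5; P3→X gives 6>5]
(A,P,Z): not NE [P2→Q gives 6>5; P3→X gives 6>2]
(A,P,W): not NE [P1→B gives 8>2; P3→X gives 6>5]
(A,Q,X): not NE [P1→C gives 9>5; P3→W gives 6>3]
(A,Q,Y): not NE [P3→W gives 6>0]
(A,Q,Z): not NE [P1→C gives 9>0; P3→W gives 6>0]
(A,Q,W): not NE [P1→B gives 7>2; P2→P gives 6>5]
(A,R,X): not NE [P1→C gives 8>6; P2→Q gives 7>4]
(A,R,Y): not NE [P1→C gives 9>3; P2→Q gives 8>6; P3→X gives 9>6]
(A,R,Z): not NE [P1→B gives 9>6; P2→Q gives 6>1; P3→X gives 9>8]
(A,R,W): not NE [P1→C gives 8>1; P2→P gives 6>4; P3→X gives 9>2]
(B,P,X): not NE [P1→C gives 7>2; P2→Q gives 6>5; P3→W gives 7>4]
(B,P,Y): not NE [P1→A gives 9>0; P2→R gives 9>2; P3→W gives 7>2]
(B,P,Z): not NE [P1→A gives 6>4]
(B,P,W): not NE [P2→R gives 9>8]
(B,Q,X): not NE [P1→C gives 9>4; P3→Z gives 8>0]
(B,Q,Y): not NE [P2→R gives 9>6; P3→Z gives 8>1]
(B,Q,Z): not NE [P1→C gives 9>1; P2→R gives 3>0]
(B,Q,W): not NE [P2→R gives 9>0; P3→Z gives 8>3]
(B,R,X): not NE [P1→C gives 8>6; P2→Q gives 6>1; P3→W gives 7>1]
(B,R,Y): not NE [P1→C gives 9>1; P3→W gives 7>1]
(B,R,Z): not NE [P3→W gives 7>4]
(B,R,W): not NE [P1→C gives 8>7]
(C,P,X): not NE [P2→Q gives 8>6; P3→W gives 8>4]
(C,P,Y): not NE [P1→A gives 9>8; P2→R gives 5>2; P3→W gives 8>7]
(C,P,Z): not NE [P1→A gives 6>5; P3→W gives 8>4]
(C,P,W): not NE [P1→B gives 8>1; P2→R gives 9>1]
(C,Q,X): NE
(C,Q,Y): not NE [P1→B gives 3>0; P2→R gives 5>3; P3→X gives 6>4]
(C,Q,Z): not NE [P2→P gives 6>5; P3→X gives 6>0]
(C,Q,W): not NE [P1→B gives 7>1; P2→R gives 9>8; P3→X gives 6>1]
(C,R,X): not NE [P2→Q gives 8>0; P3→Z gives 10>0]
(C,R,Y): not NE [P3→Z gives 10>9]
(C,R,Z): not NE [P1→B gives 9>7; P2→P gives 6>1]
(C,R,W): not NE [P3→Z gives 10>5]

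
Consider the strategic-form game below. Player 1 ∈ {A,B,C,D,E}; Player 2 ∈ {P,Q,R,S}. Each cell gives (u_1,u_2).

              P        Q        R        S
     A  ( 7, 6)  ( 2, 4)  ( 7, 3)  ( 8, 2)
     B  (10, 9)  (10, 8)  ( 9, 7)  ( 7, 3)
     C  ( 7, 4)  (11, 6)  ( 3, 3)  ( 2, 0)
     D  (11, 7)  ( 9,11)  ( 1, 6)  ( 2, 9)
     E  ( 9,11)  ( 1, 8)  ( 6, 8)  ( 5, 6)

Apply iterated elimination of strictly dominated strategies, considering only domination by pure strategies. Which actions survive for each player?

P1 drop E (B beats it: P:10>9 Q:10>1 R:9>6 S:7>5)
P2 drop R (P beats it: A:6>3 B:9>7 C:4>3 D:7>6)
P2 drop S (Q beats it: A:4>2 B:8>3 C:6>0 D:11>9)
P1 drop A (B beats it: P:10>7 Q:10>2)
P1→{B,C,D} P2→{P,Q}

Remaining: P1:{B,C,D} P2:{P,Q}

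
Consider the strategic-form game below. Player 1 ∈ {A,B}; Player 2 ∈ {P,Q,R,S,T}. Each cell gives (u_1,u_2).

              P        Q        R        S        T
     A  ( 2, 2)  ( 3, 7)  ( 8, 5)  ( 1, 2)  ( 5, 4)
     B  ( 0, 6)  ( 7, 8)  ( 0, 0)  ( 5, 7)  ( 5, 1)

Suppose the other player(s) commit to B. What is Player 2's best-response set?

u_2(P vs B) = 6
u_2(Q vs B) = 8
u_2(R vs B) = 0
u_2(S vs B) = 7
u_2(T vs B) = 1
max payoff 8 at {Q}

BR_2 = {Q}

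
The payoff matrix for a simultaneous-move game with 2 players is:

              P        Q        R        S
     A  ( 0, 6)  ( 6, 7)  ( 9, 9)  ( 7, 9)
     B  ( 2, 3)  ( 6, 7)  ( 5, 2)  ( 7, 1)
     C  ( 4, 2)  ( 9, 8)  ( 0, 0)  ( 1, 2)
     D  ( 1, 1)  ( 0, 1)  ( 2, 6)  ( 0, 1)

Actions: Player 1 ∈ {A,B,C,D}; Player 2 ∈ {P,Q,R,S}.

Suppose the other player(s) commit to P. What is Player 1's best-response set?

u_1(A vs P) = 0
u_1(B vs P) = 2
u_1(C vs P) = 4
u_1(D vs P) = 1
max payoff 4 at {C}

BR_1 = {C}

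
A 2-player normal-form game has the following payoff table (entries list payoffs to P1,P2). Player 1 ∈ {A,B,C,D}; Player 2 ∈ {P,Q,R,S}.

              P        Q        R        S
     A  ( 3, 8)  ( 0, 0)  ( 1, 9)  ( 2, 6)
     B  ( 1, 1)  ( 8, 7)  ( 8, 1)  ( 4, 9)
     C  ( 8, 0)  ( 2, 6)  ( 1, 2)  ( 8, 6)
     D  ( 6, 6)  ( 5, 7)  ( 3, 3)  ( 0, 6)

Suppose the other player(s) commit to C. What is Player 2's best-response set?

u_2(P vs C) = 0
u_2(Q vs C) = 6
u_2(R vs C) = 2
u_2(S vs C) = 6
max payoff 6 at {Q,S}

argmax u_2 = {Q,S}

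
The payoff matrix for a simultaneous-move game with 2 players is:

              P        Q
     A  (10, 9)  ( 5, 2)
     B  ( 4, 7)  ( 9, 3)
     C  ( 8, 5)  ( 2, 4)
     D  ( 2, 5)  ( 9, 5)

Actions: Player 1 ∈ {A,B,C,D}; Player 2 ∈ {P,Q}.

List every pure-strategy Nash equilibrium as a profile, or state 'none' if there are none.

NE set: (A,P), (D,Q)

(A,P): NE
(A,Q): not NE [P1→D gives 9>5; P2→P gives 9>2]
(B,P): not NE [P1→A gives 10>4]
(B,Q): not NE [P2→P gives 7>3]
(C,P): not NE [P1→A gives 10>8]
(C,Q): not NE [P1→D gives 9>2; P2→P gives 5>4]
(D,P): not NE [P1→A gives 10>2]
(D,Q): NE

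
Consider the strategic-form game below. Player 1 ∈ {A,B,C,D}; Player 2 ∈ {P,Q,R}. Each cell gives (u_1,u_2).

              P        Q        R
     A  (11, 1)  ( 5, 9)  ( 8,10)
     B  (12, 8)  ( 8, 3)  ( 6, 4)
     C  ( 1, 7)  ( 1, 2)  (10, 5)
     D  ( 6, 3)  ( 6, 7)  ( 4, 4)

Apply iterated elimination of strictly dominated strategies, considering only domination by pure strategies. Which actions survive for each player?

IESDS → P1:{A,B,C} P2:{P,R}

P1 drop D (B beats it: P:12>6 Q:8>6 R:6>4)
P2 drop Q (R beats it: A:10>9 B:4>3 C:5>2)
P1→{A,B,C} P2→{P,R}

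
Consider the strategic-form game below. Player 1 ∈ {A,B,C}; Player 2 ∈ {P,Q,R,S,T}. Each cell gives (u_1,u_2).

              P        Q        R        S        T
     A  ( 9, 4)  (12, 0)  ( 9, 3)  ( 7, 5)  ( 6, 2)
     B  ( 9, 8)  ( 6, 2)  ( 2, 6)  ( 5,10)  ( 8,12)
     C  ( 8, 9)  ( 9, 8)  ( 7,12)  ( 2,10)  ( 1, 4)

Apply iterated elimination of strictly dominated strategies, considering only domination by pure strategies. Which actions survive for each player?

Survivors P1:{A,B} P2:{S,T}

P1 drop C (A beats it: P:9>8 Q:12>9 R:9>7 S:7>2 T:6>1)
P2 drop P (S beats it: A:5>4 B:10>8)
P2 drop Q (R beats it: A:3>0 B:6>2)
P2 drop R (S beats it: A:5>3 B:10>6)
P1→{A,B} P2→{S,T}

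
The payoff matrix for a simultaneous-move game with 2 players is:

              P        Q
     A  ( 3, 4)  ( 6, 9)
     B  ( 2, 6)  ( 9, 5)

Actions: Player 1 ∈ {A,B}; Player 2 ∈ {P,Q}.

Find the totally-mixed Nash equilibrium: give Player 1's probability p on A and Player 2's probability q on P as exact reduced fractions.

P1 indiff ⇒ q·3+(1-q)·6 = q·2+(1-q)·9 ⇒ q(1) = (1-q)(3) ⇒ q = 3/4
P2 indiff ⇒ p·4+(1-p)·6 = p·9+(1-p)·5 ⇒ p(-5) = (1-p)(-1) ⇒ p = 1/6

P1 mixes 1/6 on A; P2 mixes 3/4 on P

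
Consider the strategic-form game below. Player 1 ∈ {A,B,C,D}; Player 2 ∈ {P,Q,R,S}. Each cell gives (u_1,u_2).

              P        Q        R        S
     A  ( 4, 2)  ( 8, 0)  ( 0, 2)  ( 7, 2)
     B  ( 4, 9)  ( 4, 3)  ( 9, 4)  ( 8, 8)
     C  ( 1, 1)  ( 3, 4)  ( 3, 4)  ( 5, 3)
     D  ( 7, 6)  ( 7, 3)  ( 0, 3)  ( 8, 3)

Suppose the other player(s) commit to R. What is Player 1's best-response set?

P1 best: {B}

u_1(A vs R) = 0
u_1(B vs R) = 9
u_1(C vs R) = 3
u_1(D vs R) = 0
max payoff 9 at {B}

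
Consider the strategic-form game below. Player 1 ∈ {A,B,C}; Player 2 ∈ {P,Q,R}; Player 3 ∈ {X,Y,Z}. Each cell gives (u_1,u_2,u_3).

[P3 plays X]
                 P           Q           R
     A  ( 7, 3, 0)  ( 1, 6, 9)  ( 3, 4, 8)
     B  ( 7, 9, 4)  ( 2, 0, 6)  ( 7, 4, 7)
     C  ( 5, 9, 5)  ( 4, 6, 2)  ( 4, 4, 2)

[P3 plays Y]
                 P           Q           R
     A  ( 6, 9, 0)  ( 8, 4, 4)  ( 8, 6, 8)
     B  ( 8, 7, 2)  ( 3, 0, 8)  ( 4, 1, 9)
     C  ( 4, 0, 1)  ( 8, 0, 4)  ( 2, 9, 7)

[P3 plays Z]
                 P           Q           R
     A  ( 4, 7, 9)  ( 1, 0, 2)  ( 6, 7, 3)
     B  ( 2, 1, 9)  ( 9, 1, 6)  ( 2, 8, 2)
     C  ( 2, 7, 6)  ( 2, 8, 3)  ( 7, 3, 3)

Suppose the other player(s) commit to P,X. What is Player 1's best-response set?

BR_1 = {A,B}

u_1(A vs P,X) = 7
u_1(B vs P,X) = 7
u_1(C vs P,X) = 5
max payoff 7 at {A,B}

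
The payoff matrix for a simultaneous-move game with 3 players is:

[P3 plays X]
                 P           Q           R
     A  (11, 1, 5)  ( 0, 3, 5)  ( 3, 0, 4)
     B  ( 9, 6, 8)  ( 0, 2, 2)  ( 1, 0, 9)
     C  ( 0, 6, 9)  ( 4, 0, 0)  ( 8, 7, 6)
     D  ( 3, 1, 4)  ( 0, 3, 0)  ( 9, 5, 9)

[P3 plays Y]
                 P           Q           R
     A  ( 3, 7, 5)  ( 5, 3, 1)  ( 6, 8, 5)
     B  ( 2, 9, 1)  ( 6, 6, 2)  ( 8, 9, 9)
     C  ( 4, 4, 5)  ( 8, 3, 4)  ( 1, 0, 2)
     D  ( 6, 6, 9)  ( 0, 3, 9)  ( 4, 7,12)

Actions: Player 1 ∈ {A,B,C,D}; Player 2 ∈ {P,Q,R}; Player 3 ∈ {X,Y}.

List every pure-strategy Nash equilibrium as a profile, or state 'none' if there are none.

(A,P,X): not NE [P2→Q gives 3>1]
(A,P,Y): not NE [P1→D gives 6>3; P2→R gives 8>7]
(A,Q,X): not NE [P1→C gives 4>0]
(A,Q,Y): not NE [P1→C gives 8>5; P2→R gives 8>3; P3→X gives 5>1]
(A,R,X): not NE [P1→D gives 9>3; P2→Q gives 3>0; P3→Y gives 5>4]
(A,R,Y): not NE [P1→B gives 8>6]
(B,P,X): not NE [P1→A gives 11>9]
(B,P,Y): not NE [P1→D gives 6>2; P3→X gives 8>1]
(B,Q,X): not NE [P1→C gives 4>0; P2→P gives 6>2]
(B,Q,Y): not NE [P1→C gives 8>6; P2→R gives 9>6]
(B,R,X): not NE [P1→D gives 9>1; P2→P gives 6>0]
(B,R,Y): NE
(C,P,X): not NE [P1→A gives 11>0; P2→R gives 7>6]
(C,P,Y): not NE [P1→D gives 6>4; P3→X gives 9>5]
(C,Q,X): not NE [P2→R gives 7>0; P3→Y gives 4>0]
(C,Q,Y): not NE [P2→P gives 4>3]
(C,R,X): not NE [P1→D gives 9>8]
(C,R,Y): not NE [P1→B gives 8>1; P2→P gives 4>0; P3→X gives 6>2]
(D,P,X): not NE [P1→A gives 11>3; P2→R gives 5>1; P3→Y gives 9>4]
(D,P,Y): not NE [P2→R gives 7>6]
(D,Q,X): not NE [P1→C gives 4>0; P2→R gives 5>3; P3→Y gives 9>0]
(D,Q,Y): not NE [P1→C gives 8>0; P2→R gives 7>3]
(D,R,X): not NE [P3→Y gives 12>9]
(D,R,Y): not NE [P1→B gives 8>4]

Nash profiles: (B,R,Y)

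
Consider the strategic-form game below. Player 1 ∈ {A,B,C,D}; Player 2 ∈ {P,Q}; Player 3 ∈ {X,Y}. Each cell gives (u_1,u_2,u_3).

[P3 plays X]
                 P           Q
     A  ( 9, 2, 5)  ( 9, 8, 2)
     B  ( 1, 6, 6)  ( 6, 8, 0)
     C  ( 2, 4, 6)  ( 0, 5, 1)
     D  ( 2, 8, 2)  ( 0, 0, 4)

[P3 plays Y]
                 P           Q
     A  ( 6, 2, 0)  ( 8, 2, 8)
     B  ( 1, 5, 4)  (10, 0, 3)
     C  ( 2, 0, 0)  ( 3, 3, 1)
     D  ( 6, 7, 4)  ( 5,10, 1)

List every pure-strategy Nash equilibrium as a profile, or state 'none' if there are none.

(A,P,X): not NE [P2→Q gives 8>2]
(A,P,Y): not NE [P3→X gives 5>0]
(A,Q,X): not NE [P3→Y gives 8>2]
(A,Q,Y): not NE [P1→B gives 10>8]
(B,P,X): not NE [P1→A gives 9>1; P2→Q gives 8>6]
(B,P,Y): not NE [P1→D gives 6>1; P3→X gives 6>4]
(B,Q,X): not NE [P1→A gives 9>6; P3→Y gives 3>0]
(B,Q,Y): not NE [P2→P gives 5>0]
(C,P,X): not NE [P1→A gives 9>2; P2→Q gives 5>4]
(C,P,Y): not NE [P1→D gives 6>2; P2→Q gives 3>0; P3→X gives 6>0]
(C,Q,X): not NE [P1→A gives 9>0]
(C,Q,Y): not NE [P1→B gives 10>3]
(D,P,X): not NE [P1→A gives 9>2; P3→Y gives 4>2]
(D,P,Y): not NE [P2→Q gives 10>7]
(D,Q,X): not NE [P1→A gives 9>0; P2→P gives 8>0]
(D,Q,Y): not NE [P1→B gives 10>5; P3→X gives 4>1]

Equilibria: none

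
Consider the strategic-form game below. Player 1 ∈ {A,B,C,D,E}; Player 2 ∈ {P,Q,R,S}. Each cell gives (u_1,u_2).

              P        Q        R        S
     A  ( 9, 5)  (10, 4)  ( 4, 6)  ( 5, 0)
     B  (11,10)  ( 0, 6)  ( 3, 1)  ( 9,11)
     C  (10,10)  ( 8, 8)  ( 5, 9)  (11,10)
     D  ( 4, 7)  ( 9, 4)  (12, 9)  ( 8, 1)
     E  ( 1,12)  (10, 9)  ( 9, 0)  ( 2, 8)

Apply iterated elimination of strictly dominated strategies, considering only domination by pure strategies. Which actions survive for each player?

IESDS → P1:{B,C,D} P2:{P,R,S}

P2 drop Q (P beats it: A:5>4 B:10>6 C:10>8 D:7>4 E:12>9)
P1 drop A (C beats it: P:10>9 R:5>4 S:11>5)
P1 drop E (D beats it: P:4>1 R:12>9 S:8>2)
P1→{B,C,D} P2→{P,R,S}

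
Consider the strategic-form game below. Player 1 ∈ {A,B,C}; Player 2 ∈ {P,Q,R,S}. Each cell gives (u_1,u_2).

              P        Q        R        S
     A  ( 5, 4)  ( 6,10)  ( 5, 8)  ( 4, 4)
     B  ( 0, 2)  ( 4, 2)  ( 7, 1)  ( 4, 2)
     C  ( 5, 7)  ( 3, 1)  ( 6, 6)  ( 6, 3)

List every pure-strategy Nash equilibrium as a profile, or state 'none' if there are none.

PSNE = {(A,Q), (C,P)}

(A,P): not NE [P2→Q gives 10>4]
(A,Q): NE
(A,R): not NE [P1→B gives 7>5; P2→Q gives 10>8]
(A,S): not NE [P1→C gives 6>4; P2→Q gives 10>4]
(B,P): not NE [P1→C gives 5>0]
(B,Q): not NE [P1→A gives 6>4]
(B,R): not NE [P2→S gives 2>1]
(B,S): not NE [P1→C gives 6>4]
(C,P): NE
(C,Q): not NE [P1→A gives 6>3; P2→P gives 7>1]
(C,R): not NE [P1→B gives 7>6; P2→P gives 7>6]
(C,S): not NE [P2→P gives 7>3]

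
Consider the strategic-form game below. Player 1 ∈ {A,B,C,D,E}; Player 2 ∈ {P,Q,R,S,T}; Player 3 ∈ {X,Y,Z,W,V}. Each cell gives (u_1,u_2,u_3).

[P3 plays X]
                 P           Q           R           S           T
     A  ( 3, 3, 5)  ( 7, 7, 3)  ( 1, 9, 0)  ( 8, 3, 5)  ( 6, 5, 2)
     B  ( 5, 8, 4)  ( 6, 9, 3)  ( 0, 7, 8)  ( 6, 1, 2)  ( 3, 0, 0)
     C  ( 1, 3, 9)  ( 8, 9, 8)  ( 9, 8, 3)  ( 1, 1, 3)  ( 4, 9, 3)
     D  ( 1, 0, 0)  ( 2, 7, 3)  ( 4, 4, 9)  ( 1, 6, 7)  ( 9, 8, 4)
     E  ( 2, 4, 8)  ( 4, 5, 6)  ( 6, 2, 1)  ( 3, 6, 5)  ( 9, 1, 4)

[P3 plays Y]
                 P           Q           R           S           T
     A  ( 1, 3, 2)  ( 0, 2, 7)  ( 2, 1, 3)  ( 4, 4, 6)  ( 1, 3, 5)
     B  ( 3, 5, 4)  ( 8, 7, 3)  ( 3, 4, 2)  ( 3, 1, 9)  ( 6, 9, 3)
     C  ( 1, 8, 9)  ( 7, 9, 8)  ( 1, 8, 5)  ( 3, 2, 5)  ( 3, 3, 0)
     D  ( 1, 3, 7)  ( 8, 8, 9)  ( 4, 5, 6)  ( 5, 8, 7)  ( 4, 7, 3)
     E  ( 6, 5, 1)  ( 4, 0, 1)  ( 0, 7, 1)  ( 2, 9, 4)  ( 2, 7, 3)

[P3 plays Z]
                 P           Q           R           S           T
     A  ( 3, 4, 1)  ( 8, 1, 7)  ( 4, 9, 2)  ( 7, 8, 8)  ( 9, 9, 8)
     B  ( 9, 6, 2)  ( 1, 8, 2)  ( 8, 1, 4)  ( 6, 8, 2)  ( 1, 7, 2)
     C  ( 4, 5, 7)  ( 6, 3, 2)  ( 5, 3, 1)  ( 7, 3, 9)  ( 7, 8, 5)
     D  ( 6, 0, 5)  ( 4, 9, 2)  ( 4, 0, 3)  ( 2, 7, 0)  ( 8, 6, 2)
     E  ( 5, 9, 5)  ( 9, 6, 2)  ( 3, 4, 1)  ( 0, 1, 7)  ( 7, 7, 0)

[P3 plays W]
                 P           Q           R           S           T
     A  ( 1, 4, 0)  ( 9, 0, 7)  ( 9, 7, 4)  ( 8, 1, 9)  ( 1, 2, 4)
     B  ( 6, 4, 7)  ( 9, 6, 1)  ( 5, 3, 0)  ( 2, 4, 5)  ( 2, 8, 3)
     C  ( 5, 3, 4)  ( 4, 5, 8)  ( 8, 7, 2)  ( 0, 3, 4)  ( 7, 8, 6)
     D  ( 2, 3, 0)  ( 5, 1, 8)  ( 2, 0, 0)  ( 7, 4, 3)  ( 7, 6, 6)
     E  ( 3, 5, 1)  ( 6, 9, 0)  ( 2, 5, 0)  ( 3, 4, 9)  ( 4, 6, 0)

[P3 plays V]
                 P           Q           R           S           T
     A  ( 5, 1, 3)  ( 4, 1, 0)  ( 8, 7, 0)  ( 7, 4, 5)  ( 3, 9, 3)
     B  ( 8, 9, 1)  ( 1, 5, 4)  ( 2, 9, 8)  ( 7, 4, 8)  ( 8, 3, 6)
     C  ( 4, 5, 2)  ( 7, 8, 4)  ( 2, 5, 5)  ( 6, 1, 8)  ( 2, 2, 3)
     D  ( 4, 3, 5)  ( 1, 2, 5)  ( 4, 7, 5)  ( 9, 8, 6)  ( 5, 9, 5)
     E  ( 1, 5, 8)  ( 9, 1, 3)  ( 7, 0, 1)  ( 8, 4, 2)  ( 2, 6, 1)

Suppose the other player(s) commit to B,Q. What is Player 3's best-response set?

u_3(X vs B,Q) = 3
u_3(Y vs B,Q) = 3
u_3(Z vs B,Q) = 2
u_3(W vs B,Q) = 1
u_3(V vs B,Q) = 4
max payoff 4 at {V}

argmax u_3 = {V}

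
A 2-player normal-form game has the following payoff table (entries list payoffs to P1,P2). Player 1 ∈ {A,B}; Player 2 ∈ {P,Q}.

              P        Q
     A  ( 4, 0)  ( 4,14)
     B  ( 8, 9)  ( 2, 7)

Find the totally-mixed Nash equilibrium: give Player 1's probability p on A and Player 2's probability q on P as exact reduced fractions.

p=1/8, q=1/3

P1 indiff ⇒ q·4+(1-q)·4 = q·8+(1-q)·2 ⇒ q(-4) = (1-q)(-2) ⇒ q = 1/3
P2 indiff ⇒ p·0+(1-p)·9 = p·14+(1-p)·7 ⇒ p(-14) = (1-p)(-2) ⇒ p = 1/8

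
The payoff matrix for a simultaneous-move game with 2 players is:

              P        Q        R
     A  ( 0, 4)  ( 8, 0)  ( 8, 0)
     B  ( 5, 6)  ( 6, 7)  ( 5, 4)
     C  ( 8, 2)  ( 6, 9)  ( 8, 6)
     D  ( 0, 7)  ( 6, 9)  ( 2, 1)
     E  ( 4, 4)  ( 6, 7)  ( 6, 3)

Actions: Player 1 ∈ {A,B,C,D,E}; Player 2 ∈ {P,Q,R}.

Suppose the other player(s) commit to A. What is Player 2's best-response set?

u_2(P vs A) = 4
u_2(Q vs A) = 0
u_2(R vs A) = 0
max payoff 4 at {P}

BR_2 = {P}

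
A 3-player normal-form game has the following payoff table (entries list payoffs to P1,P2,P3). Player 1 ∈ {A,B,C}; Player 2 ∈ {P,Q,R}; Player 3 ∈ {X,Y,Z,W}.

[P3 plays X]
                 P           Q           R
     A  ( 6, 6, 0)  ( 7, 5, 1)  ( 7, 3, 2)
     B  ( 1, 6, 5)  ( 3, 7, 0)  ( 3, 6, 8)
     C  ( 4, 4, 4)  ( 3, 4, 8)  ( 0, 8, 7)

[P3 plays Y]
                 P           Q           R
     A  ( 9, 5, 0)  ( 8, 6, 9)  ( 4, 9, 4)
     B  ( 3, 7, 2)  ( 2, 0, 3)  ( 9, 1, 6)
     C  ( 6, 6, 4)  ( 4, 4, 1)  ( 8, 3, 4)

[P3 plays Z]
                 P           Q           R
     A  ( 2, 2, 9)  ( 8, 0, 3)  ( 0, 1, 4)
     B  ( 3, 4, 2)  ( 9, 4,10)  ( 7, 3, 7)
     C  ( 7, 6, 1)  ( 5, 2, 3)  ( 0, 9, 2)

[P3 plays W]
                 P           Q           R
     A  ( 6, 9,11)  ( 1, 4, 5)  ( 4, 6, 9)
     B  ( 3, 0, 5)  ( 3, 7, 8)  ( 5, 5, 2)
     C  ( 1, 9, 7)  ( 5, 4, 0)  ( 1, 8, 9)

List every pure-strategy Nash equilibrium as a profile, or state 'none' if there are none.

(A,P,X): not NE [P3→W gives 11>0]
(A,P,Y): not NE [P2→R gives 9>5; P3→W gives 11>0]
(A,P,Z): not NE [P1→C gives 7>2; P3→W gives 11>9]
(A,P,W): NE
(A,Q,X): not NE [P2→P gives 6>5; P3→Y gives 9>1]
(A,Q,Y): not NE [P2→R gives 9>6]
(A,Q,Z): not NE [P1→B gives 9>8; P2→P gives 2>0; P3→Y gives 9>3]
(A,Q,W): not NE [P1→C gives 5>1; P2→P gives 9>4; P3→Y gives 9>5]
(A,R,X): not NE [P2→P gives 6>3; P3→W gives 9>2]
(A,R,Y): not NE [P1→B gives 9>4; P3→W gives 9>4]
(A,R,Z): not NE [P1→B gives 7>0; P2→P gives 2>1; P3→W gives 9>4]
(A,R,W): not NE [P1→B gives 5>4; P2→P gives 9>6]
(B,P,X): not NE [P1→A gives 6>1; P2→Q gives 7>6]
(B,P,Y): not NE [P1→A gives 9>3; P3→W gives 5>2]
(B,P,Z): not NE [P1→C gives 7>3; P3→W gives 5>2]
(B,P,W): not NE [P1→A gives 6>3; P2→Q gives 7>0]
(B,Q,X): not NE [P1→A gives 7>3; P3→Z gives 10>0]
(B,Q,Y): not NE [P1→A gives 8>2; P2→P gives 7>0; P3→Z gives 10>3]
(B,Q,Z): NE
(B,Q,W): not NE [P1→C gives 5>3; P3→Z gives 10>8]
(B,R,X): not NE [P1→A gives 7>3; P2→Q gives 7>6]
(B,R,Y): not NE [P2→P gives 7>1; P3→X gives 8>6]
(B,R,Z): not NE [P2→Q gives 4>3; P3→X gives 8>7]
(B,R,W): not NE [P2→Q gives 7>5; P3→X gives 8>2]
(C,P,X): not NE [P1→A gives 6>4; P2→R gives 8>4; P3→W gives 7>4]
(C,P,Y): not NE [P1→A gives 9>6; P3→W gives 7>4]
(C,P,Z): not NE [P2→R gives 9>6; P3→W gives 7>1]
(C,P,W): not NE [P1→A gives 6>1]
(C,Q,X): not NE [P1→A gives 7>3; P2→R gives 8>4]
(C,Q,Y): not NE [P1→A gives 8>4; P2→P gives 6>4; P3→X gives 8>1]
(C,Q,Z): not NE [P1→B gives 9>5; P2→R gives 9>2; P3→X gives 8>3]
(C,Q,W): not NE [P2→P gives 9>4; P3→X gives 8>0]
(C,R,X): not NE [P1→A gives 7>0; P3→W gives 9>7]
(C,R,Y): not NE [P1→B gives 9>8; P2→P gives 6>3; P3→W gives 9>4]
(C,R,Z): not NE [P1→B gives 7>0; P3→W gives 9>2]
(C,R,W): not NE [P1→B gives 5>1; P2→P gives 9>8]

NE set: (A,P,W), (B,Q,Z)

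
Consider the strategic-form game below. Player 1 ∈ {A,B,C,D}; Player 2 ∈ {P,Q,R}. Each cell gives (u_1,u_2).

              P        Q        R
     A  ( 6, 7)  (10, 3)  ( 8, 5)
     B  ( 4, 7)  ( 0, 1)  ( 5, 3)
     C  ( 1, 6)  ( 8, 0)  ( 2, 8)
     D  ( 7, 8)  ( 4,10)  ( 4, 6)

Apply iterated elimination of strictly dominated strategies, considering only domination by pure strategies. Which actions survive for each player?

Remaining: P1:{A,D} P2:{P,Q}

P1 drop B (A beats it: P:6>4 Q:10>0 R:8>5)
P1 drop C (A beats it: P:6>1 Q:10>8 R:8>2)
P2 drop R (P beats it: A:7>5 D:8>6)
P1→{A,D} P2→{P,Q}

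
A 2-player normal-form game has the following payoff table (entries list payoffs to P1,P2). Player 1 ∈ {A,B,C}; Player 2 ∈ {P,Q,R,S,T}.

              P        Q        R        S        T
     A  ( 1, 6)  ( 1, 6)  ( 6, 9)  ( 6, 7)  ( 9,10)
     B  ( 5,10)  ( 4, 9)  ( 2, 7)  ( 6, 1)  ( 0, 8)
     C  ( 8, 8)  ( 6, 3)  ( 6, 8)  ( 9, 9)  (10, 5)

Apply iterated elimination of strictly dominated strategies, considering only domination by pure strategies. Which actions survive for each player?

IESDS → P1:{A,C} P2:{R,S,T}

P1 drop B (C beats it: P:8>5 Q:6>4 R:6>2 S:9>6 T:10>0)
P2 drop P (S beats it: A:7>6 C:9>8)
P2 drop Q (R beats it: A:9>6 C:8>3)
P1→{A,C} P2→{R,S,T}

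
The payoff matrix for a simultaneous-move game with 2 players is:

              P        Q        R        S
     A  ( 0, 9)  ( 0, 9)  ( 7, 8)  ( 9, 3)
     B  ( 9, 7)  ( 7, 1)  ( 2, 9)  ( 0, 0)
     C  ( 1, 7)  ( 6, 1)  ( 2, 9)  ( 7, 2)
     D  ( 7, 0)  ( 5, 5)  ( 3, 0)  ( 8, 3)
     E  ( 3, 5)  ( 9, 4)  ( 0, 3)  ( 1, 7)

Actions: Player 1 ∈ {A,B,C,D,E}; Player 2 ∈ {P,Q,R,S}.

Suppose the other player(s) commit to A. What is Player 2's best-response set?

u_2(P vs A) = 9
u_2(Q vs A) = 9
u_2(R vs A) = 8
u_2(S vs A) = 3
max payoff 9 at {P,Q}

P2 best: {P,Q}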